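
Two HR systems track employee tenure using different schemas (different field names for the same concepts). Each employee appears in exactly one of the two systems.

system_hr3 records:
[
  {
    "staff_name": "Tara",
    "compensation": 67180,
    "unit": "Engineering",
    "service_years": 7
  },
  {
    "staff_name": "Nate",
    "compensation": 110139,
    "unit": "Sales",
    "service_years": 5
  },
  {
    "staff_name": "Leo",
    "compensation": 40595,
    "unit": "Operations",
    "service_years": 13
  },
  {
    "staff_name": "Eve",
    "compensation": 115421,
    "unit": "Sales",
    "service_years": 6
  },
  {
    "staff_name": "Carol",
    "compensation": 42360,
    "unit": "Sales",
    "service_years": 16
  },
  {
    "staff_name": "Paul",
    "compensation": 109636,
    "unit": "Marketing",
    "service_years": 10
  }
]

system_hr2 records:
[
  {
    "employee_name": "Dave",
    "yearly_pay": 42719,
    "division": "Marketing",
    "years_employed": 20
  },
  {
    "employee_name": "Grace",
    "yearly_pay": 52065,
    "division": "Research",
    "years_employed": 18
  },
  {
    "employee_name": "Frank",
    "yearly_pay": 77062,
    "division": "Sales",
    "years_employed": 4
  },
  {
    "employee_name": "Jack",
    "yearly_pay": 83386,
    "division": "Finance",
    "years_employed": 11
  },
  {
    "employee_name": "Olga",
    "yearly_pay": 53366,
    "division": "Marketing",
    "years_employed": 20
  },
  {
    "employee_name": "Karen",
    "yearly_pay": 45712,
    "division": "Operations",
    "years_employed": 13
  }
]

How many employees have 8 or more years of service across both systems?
8

Reconcile schemas: "service_years" (system_hr3) = "years_employed" (system_hr2) = years of service

From system_hr3: 3 employees with >= 8 years
From system_hr2: 5 employees with >= 8 years

Total: 3 + 5 = 8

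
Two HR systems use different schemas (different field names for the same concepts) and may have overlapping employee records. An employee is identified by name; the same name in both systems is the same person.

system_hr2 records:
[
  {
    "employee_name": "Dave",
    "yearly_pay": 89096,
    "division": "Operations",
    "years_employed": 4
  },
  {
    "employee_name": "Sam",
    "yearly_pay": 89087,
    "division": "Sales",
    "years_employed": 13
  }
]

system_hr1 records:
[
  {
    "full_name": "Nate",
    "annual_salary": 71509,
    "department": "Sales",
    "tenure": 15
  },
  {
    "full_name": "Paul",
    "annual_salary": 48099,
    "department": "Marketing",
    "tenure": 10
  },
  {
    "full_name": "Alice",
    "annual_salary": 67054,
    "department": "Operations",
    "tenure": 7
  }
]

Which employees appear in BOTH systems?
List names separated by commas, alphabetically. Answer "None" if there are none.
None

Schema mapping: "employee_name" (system_hr2) = "full_name" (system_hr1) = employee name

Names in system_hr2: ['Dave', 'Sam']
Names in system_hr1: ['Alice', 'Nate', 'Paul']

Intersection: None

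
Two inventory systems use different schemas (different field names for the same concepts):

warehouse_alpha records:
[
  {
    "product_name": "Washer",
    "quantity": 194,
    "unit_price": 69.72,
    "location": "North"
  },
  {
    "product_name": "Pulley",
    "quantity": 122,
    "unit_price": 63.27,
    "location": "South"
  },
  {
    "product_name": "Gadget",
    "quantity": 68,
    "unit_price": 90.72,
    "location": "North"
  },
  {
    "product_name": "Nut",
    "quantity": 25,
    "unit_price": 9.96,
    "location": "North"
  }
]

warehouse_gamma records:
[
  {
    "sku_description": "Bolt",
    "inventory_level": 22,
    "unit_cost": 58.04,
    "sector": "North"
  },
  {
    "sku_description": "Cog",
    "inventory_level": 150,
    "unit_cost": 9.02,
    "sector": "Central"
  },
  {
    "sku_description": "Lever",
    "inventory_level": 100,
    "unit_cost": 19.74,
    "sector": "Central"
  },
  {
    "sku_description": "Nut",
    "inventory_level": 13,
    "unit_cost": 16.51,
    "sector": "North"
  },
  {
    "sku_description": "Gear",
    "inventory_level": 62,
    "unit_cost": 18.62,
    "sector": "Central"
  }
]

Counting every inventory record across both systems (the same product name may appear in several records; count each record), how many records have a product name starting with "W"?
1

Schema mapping: "product_name" (warehouse_alpha) = "sku_description" (warehouse_gamma) = product name

Records with product name starting with "W" in warehouse_alpha: 1
Records with product name starting with "W" in warehouse_gamma: 0

Total: 1 + 0 = 1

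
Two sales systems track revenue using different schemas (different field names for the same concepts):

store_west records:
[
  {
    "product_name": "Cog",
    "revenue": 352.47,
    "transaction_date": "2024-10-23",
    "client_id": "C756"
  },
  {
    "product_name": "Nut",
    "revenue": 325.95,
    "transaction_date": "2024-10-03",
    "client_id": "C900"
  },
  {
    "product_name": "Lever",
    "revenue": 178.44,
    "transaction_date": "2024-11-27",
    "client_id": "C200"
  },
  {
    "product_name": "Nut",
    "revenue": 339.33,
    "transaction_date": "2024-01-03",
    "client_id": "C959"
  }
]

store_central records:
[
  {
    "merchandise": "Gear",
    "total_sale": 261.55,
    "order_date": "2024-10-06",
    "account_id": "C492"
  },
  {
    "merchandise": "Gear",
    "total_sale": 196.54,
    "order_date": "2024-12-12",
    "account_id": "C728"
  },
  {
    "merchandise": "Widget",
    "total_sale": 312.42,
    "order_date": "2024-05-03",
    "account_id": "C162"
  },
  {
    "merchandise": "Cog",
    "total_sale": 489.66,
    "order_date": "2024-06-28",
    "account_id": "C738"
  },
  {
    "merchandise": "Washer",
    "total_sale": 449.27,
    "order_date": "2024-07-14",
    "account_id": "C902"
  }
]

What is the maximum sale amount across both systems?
489.66

Reconcile: "revenue" (store_west) = "total_sale" (store_central) = sale amount

Maximum in store_west: 352.47
Maximum in store_central: 489.66

Overall maximum: max(352.47, 489.66) = 489.66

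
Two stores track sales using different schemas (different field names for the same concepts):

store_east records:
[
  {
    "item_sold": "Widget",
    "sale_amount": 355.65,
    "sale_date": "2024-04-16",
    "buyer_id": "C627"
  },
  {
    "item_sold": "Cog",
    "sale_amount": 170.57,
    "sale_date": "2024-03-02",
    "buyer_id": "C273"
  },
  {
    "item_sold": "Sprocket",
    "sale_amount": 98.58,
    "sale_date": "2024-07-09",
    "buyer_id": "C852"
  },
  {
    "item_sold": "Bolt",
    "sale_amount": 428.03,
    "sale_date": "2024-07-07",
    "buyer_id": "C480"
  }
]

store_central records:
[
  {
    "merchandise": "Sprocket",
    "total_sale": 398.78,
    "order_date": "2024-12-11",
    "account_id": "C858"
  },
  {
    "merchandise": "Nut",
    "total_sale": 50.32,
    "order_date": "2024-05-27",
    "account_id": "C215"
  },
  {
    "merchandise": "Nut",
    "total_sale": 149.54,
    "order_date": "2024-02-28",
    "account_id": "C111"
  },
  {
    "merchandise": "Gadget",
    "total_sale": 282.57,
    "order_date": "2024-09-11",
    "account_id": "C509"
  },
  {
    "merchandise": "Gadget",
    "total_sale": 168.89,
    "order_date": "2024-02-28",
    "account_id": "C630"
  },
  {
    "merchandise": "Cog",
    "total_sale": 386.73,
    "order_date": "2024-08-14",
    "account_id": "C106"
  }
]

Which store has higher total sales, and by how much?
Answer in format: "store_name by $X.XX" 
store_central by $384.00

Schema mapping: "sale_amount" (store_east) = "total_sale" (store_central) = sale amount

Total for store_east: 1052.83
Total for store_central: 1436.83

Difference: |1052.83 - 1436.83| = 384.00
store_central has higher sales by $384.00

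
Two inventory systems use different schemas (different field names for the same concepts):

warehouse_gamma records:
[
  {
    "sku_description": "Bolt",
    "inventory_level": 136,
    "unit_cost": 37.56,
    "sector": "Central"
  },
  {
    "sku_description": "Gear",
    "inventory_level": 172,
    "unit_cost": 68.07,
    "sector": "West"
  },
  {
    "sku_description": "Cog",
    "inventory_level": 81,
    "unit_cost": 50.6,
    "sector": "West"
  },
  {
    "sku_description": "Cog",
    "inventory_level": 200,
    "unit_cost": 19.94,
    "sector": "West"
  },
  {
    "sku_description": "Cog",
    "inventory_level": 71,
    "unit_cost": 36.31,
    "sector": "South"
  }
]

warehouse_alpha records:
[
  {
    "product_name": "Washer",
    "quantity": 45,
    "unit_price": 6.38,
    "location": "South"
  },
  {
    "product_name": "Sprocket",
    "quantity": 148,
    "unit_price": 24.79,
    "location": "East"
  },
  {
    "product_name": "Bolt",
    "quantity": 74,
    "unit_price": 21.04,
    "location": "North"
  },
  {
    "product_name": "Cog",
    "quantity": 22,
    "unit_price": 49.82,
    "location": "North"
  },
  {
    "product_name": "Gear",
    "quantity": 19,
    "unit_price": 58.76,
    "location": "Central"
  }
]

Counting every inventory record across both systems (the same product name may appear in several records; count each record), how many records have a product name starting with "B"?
2

Schema mapping: "sku_description" (warehouse_gamma) = "product_name" (warehouse_alpha) = product name

Records with product name starting with "B" in warehouse_gamma: 1
Records with product name starting with "B" in warehouse_alpha: 1

Total: 1 + 1 = 2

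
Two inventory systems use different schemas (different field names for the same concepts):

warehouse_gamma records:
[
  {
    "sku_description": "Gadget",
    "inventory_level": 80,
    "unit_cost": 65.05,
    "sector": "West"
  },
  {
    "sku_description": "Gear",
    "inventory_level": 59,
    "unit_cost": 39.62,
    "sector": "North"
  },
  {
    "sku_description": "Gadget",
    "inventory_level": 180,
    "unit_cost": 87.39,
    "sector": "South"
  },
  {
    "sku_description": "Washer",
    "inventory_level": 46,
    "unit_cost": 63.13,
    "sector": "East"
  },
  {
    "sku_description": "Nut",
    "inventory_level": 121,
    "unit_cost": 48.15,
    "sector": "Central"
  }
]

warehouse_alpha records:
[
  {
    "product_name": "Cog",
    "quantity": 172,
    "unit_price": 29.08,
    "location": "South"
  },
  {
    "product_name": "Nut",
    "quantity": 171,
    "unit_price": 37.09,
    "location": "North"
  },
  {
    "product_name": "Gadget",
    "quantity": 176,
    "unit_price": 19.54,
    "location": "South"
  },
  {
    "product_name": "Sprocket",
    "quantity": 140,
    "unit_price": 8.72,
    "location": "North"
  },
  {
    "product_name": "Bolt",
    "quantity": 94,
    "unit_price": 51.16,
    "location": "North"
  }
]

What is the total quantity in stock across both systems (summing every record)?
1239

To reconcile these schemas, identify the field holding the quantity in stock in each system:
1. In warehouse_gamma it is "inventory_level"
2. In warehouse_alpha it is "quantity"

From warehouse_gamma: 80 + 59 + 180 + 46 + 121 = 486
From warehouse_alpha: 172 + 171 + 176 + 140 + 94 = 753

Total: 486 + 753 = 1239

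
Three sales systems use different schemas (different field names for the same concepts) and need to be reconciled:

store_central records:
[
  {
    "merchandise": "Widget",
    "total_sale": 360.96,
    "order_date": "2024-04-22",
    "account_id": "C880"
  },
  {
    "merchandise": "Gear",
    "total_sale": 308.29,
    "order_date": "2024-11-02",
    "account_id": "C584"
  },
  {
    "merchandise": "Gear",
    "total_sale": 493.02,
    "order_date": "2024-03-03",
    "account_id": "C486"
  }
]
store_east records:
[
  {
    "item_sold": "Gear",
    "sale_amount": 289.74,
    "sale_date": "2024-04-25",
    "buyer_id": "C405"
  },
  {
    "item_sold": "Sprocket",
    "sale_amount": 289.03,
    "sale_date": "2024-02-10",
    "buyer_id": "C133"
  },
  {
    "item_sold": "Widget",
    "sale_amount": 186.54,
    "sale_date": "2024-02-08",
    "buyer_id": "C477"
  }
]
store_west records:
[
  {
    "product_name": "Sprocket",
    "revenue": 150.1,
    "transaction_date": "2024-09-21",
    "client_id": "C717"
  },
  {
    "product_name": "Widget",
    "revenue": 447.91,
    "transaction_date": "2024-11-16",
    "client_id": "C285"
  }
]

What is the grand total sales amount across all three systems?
2525.59

Schema reconciliation - all amount fields map to sale amount:

store_central (total_sale): 1162.27
store_east (sale_amount): 765.31
store_west (revenue): 598.01

Grand total: 2525.59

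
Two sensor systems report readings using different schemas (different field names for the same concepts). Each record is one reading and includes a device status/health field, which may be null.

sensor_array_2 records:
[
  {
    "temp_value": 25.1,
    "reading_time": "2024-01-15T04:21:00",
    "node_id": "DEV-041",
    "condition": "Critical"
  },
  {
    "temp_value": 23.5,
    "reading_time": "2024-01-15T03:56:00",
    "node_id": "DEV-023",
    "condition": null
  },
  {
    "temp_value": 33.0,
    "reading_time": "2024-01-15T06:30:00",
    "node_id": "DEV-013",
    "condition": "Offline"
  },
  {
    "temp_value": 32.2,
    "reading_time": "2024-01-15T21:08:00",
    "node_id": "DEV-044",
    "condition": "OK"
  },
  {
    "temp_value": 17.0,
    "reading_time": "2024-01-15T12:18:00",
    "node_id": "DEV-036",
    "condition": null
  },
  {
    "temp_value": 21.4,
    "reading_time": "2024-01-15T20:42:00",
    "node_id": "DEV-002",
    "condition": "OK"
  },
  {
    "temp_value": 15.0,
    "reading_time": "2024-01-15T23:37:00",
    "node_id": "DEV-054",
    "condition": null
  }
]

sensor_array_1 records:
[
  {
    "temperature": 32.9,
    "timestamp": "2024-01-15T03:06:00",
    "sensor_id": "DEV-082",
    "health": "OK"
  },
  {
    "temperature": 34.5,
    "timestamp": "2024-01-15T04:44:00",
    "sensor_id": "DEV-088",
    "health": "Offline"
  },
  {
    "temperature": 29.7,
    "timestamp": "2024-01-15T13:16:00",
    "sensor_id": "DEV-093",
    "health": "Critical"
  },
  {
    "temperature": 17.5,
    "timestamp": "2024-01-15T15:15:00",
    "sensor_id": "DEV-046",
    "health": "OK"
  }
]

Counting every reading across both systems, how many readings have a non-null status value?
8

Schema mapping: "condition" (sensor_array_2) = "health" (sensor_array_1) = status

Non-null in sensor_array_2: 4
Non-null in sensor_array_1: 4

Total non-null: 4 + 4 = 8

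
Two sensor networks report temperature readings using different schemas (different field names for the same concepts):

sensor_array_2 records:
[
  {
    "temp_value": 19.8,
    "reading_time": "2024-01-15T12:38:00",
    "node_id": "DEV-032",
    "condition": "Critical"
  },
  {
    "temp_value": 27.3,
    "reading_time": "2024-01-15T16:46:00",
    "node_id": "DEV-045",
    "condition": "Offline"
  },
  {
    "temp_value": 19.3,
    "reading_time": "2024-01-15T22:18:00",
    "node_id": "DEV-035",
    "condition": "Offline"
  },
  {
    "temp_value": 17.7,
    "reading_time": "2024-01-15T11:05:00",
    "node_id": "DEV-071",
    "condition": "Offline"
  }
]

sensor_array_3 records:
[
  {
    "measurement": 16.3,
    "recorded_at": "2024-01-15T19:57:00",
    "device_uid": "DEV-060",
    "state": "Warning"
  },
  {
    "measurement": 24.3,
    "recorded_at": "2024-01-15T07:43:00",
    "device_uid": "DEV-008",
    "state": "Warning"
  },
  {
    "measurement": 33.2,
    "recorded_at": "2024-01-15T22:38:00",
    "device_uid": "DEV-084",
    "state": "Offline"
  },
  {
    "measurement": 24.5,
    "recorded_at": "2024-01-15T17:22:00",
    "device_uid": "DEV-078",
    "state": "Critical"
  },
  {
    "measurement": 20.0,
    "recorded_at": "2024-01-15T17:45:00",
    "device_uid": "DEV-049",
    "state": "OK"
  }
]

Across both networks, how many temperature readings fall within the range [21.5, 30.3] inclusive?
3

Schema mapping: "temp_value" (sensor_array_2) = "measurement" (sensor_array_3) = temperature

Readings in [21.5, 30.3] from sensor_array_2: 1
Readings in [21.5, 30.3] from sensor_array_3: 2

Total count: 1 + 2 = 3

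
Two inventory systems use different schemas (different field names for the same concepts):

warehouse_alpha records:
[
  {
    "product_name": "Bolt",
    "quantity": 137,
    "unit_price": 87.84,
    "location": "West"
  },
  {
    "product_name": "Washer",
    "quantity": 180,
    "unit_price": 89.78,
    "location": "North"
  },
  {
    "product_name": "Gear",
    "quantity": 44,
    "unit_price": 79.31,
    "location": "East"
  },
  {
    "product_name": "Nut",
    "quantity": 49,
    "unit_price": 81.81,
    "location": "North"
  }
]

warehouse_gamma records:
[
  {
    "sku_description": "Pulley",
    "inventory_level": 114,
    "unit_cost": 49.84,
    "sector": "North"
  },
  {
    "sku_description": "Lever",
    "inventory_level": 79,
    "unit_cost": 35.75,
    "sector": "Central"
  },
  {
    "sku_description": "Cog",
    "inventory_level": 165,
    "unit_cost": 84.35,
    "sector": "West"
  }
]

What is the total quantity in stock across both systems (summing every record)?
768

To reconcile these schemas, identify the field holding the quantity in stock in each system:
1. In warehouse_alpha it is "quantity"
2. In warehouse_gamma it is "inventory_level"

From warehouse_alpha: 137 + 180 + 44 + 49 = 410
From warehouse_gamma: 114 + 79 + 165 = 358

Total: 410 + 358 = 768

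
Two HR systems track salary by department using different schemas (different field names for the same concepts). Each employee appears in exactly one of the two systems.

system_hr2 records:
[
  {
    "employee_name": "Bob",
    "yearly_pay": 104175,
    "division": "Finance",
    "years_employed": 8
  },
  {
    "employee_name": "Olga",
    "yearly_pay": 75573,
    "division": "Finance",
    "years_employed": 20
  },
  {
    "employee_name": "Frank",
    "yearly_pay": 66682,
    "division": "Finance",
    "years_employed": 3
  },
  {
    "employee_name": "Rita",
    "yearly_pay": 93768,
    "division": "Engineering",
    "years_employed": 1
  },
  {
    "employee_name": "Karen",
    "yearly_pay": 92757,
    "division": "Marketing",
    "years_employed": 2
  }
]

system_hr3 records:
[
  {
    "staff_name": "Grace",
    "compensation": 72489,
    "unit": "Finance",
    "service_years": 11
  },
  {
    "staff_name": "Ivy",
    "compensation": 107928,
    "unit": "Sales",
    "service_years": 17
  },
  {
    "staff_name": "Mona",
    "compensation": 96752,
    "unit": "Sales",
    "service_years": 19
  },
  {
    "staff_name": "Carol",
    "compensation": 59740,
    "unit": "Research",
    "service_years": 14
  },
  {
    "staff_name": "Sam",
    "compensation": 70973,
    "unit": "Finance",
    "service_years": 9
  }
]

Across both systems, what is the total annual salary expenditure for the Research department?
59740

Schema mappings:
- "division" (system_hr2) = "unit" (system_hr3) = department
- "yearly_pay" (system_hr2) = "compensation" (system_hr3) = salary

Research salaries from system_hr2: 0
Research salaries from system_hr3: 59740

Total: 0 + 59740 = 59740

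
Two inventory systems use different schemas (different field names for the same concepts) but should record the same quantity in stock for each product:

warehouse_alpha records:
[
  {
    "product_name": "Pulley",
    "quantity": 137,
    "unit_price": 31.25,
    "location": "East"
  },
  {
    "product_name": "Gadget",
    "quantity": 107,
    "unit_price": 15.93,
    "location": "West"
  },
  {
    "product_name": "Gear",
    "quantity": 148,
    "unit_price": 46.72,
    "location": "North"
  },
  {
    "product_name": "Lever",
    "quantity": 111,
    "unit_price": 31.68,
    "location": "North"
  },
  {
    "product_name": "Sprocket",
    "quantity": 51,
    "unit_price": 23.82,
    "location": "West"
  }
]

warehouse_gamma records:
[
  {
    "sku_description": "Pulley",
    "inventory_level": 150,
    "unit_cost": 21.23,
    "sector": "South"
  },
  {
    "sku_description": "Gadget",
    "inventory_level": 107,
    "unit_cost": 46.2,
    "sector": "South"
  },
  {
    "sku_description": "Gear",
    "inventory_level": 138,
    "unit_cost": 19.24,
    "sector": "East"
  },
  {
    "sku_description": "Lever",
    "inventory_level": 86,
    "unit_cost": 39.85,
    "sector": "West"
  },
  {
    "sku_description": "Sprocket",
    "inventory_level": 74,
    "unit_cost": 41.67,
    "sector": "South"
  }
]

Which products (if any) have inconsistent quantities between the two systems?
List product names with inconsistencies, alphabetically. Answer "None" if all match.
Gear, Lever, Pulley, Sprocket

Schema mappings:
- "product_name" (warehouse_alpha) = "sku_description" (warehouse_gamma) = product name
- "quantity" (warehouse_alpha) = "inventory_level" (warehouse_gamma) = quantity

Comparison:
  Pulley: 137 vs 150 - MISMATCH
  Gadget: 107 vs 107 - MATCH
  Gear: 148 vs 138 - MISMATCH
  Lever: 111 vs 86 - MISMATCH
  Sprocket: 51 vs 74 - MISMATCH

Products with inconsistencies: Gear, Lever, Pulley, Sprocket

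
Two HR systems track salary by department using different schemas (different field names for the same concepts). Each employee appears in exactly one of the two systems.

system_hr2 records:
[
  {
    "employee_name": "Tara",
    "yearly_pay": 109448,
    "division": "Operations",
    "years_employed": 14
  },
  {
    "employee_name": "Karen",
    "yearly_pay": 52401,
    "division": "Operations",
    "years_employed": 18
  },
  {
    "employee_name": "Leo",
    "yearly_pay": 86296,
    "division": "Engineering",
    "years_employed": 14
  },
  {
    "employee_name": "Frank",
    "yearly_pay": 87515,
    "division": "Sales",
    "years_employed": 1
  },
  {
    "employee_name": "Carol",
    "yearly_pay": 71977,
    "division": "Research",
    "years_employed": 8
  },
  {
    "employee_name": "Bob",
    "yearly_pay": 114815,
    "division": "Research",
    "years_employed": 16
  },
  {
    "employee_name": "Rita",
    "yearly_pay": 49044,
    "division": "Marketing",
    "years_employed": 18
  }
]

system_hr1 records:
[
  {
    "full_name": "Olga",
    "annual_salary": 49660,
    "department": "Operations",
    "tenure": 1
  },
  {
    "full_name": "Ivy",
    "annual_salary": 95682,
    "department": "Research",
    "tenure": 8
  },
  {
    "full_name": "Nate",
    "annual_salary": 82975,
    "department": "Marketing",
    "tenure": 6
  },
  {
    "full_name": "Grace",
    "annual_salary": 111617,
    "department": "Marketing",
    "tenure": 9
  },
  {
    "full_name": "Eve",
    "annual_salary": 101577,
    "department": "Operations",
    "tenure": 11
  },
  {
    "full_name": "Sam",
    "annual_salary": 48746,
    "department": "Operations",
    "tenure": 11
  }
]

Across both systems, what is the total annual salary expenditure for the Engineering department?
86296

Schema mappings:
- "division" (system_hr2) = "department" (system_hr1) = department
- "yearly_pay" (system_hr2) = "annual_salary" (system_hr1) = salary

Engineering salaries from system_hr2: 86296
Engineering salaries from system_hr1: 0

Total: 86296 + 0 = 86296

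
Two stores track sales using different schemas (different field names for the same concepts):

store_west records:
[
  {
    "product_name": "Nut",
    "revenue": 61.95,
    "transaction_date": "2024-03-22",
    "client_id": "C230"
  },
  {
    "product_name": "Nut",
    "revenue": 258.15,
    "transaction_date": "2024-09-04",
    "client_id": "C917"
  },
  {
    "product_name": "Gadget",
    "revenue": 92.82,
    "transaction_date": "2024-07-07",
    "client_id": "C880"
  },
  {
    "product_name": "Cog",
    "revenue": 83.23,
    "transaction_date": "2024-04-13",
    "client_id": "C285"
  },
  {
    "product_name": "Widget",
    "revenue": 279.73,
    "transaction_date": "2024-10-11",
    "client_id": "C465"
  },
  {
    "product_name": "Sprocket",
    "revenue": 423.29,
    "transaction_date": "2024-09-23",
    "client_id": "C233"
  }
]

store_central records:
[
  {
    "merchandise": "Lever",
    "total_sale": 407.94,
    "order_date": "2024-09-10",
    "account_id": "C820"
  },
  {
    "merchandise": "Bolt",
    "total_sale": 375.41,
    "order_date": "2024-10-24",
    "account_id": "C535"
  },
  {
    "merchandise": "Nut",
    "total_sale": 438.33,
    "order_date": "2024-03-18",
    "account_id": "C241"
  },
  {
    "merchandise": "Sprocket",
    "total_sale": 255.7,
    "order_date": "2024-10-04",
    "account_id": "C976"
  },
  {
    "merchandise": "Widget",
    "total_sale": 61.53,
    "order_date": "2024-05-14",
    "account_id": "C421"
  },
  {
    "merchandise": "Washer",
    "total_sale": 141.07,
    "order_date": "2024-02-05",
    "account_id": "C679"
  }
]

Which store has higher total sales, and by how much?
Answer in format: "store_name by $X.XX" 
store_central by $480.81

Schema mapping: "revenue" (store_west) = "total_sale" (store_central) = sale amount

Total for store_west: 1199.17
Total for store_central: 1679.98

Difference: |1199.17 - 1679.98| = 480.81
store_central has higher sales by $480.81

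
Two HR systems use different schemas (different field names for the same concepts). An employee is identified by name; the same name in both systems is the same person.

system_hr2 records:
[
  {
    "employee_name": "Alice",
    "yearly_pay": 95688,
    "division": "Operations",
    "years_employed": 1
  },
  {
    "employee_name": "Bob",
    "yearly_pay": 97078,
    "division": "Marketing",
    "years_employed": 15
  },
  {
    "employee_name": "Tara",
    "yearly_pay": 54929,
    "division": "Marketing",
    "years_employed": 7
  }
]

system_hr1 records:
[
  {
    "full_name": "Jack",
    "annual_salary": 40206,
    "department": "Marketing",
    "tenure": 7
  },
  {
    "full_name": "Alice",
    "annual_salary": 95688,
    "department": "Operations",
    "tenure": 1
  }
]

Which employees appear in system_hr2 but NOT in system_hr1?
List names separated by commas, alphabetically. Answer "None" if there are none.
Bob, Tara

Schema mapping: "employee_name" (system_hr2) = "full_name" (system_hr1) = employee name

Names in system_hr2: ['Alice', 'Bob', 'Tara']
Names in system_hr1: ['Alice', 'Jack']

In system_hr2 but not system_hr1: ['Bob', 'Tara']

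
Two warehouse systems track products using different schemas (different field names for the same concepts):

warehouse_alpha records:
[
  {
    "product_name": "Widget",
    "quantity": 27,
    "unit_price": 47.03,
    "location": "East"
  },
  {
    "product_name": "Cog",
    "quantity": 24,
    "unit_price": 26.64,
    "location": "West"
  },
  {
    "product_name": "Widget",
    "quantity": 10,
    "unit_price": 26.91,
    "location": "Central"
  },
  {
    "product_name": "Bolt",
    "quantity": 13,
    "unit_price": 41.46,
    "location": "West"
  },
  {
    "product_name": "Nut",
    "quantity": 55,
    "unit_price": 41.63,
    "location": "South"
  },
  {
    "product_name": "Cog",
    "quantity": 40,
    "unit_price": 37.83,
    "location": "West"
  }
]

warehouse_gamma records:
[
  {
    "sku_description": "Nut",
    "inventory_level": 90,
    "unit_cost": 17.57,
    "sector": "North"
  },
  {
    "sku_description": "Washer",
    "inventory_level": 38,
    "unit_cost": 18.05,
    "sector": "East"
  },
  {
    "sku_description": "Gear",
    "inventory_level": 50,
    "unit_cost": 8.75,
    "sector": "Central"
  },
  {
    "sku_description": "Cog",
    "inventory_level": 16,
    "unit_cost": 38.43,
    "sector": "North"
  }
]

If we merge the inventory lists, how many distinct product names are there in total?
6

Schema mapping: "product_name" (warehouse_alpha) = "sku_description" (warehouse_gamma) = product name

Products in warehouse_alpha: ['Bolt', 'Cog', 'Nut', 'Widget']
Products in warehouse_gamma: ['Cog', 'Gear', 'Nut', 'Washer']

Union (unique products): ['Bolt', 'Cog', 'Gear', 'Nut', 'Washer', 'Widget']
Count: 6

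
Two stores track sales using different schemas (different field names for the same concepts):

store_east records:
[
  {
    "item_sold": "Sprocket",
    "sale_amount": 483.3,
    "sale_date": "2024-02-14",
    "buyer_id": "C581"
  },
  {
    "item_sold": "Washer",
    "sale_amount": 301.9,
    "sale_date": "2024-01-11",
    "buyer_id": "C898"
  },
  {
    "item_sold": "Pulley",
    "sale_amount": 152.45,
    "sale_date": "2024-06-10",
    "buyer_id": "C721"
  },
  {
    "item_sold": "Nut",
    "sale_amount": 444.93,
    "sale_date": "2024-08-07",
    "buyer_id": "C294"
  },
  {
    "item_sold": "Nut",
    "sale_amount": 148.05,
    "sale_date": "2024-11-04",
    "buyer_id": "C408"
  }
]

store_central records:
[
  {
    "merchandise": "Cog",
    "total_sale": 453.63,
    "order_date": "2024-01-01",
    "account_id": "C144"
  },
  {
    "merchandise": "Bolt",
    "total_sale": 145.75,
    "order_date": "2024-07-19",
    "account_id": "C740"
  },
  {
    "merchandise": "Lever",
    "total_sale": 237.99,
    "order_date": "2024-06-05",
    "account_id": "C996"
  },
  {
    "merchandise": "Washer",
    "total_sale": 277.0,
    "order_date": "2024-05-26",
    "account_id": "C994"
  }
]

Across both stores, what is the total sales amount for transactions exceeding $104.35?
2645.0

Schema mapping: "sale_amount" (store_east) = "total_sale" (store_central) = sale amount

Sum of sales > $104.35 in store_east: 1530.63
Sum of sales > $104.35 in store_central: 1114.37

Total: 1530.63 + 1114.37 = 2645.0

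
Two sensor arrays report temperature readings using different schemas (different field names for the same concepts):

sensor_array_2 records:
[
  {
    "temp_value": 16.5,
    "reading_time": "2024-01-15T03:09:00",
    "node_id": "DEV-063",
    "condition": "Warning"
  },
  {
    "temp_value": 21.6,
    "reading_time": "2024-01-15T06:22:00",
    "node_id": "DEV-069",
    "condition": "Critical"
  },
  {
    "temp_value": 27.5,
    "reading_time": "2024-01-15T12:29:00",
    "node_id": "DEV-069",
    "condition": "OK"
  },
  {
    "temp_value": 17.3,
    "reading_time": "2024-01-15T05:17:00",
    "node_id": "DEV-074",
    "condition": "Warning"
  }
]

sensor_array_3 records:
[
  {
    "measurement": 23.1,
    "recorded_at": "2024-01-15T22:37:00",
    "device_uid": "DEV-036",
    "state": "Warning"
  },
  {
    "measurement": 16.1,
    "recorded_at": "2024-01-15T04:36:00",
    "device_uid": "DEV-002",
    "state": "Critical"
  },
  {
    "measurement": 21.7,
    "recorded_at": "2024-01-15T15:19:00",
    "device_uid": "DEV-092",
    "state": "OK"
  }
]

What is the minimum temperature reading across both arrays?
16.1

Schema mapping: "temp_value" (sensor_array_2) = "measurement" (sensor_array_3) = temperature reading

Minimum in sensor_array_2: 16.5
Minimum in sensor_array_3: 16.1

Overall minimum: min(16.5, 16.1) = 16.1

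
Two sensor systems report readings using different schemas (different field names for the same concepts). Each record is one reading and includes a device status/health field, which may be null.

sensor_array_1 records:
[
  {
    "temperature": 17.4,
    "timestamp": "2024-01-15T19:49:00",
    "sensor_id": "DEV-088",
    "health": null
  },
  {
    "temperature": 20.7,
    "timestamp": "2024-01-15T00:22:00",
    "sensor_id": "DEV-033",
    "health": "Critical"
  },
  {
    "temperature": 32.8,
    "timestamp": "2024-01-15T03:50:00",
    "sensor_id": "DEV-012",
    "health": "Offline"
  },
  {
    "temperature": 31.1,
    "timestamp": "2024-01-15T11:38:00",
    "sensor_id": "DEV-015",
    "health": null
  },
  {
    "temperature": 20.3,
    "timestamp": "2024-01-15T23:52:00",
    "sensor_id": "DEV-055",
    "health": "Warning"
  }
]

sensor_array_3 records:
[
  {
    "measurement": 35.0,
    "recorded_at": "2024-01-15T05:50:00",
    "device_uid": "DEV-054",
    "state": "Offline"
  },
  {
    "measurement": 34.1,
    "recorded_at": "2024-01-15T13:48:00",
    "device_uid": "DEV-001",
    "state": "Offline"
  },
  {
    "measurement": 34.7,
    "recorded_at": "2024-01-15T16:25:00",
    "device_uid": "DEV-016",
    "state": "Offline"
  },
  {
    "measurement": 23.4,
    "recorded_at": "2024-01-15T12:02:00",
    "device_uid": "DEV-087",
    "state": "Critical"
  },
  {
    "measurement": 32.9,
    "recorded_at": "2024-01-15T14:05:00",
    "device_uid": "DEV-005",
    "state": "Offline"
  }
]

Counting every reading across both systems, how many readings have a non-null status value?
8

Schema mapping: "health" (sensor_array_1) = "state" (sensor_array_3) = status

Non-null in sensor_array_1: 3
Non-null in sensor_array_3: 5

Total non-null: 3 + 5 = 8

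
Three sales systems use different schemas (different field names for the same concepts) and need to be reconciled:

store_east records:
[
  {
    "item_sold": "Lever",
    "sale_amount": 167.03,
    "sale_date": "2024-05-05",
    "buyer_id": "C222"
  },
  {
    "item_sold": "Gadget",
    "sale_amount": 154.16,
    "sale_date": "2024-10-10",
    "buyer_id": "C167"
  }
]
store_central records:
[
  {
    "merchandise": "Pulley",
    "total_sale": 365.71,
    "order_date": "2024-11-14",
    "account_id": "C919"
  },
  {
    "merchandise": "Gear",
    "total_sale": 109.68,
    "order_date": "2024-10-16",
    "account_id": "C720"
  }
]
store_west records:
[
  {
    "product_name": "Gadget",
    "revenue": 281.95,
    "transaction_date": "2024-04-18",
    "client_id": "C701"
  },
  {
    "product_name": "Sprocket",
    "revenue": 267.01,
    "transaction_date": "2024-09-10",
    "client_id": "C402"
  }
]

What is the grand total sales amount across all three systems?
1345.54

Schema reconciliation - all amount fields map to sale amount:

store_east (sale_amount): 321.19
store_central (total_sale): 475.39
store_west (revenue): 548.96

Grand total: 1345.54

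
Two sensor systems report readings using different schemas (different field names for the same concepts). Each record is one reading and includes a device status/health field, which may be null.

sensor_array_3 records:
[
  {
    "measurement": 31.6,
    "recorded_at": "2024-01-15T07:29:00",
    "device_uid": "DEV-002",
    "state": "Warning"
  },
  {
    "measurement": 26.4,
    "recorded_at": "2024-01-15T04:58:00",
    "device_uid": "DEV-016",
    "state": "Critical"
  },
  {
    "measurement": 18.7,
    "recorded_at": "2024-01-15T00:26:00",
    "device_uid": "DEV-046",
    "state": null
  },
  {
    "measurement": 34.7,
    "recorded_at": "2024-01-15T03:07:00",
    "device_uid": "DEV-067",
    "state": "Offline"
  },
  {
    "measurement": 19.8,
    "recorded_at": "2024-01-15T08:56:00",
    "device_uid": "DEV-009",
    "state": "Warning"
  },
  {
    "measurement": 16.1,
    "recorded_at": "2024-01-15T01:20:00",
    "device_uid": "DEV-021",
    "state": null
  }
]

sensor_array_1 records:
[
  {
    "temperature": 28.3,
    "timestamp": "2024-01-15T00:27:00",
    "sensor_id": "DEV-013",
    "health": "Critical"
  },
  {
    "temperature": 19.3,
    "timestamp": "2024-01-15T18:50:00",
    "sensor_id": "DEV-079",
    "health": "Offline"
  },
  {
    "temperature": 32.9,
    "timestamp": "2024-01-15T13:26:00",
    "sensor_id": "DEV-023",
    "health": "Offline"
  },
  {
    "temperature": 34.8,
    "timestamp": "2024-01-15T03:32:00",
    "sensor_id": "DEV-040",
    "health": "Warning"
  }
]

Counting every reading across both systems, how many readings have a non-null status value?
8

Schema mapping: "state" (sensor_array_3) = "health" (sensor_array_1) = status

Non-null in sensor_array_3: 4
Non-null in sensor_array_1: 4

Total non-null: 4 + 4 = 8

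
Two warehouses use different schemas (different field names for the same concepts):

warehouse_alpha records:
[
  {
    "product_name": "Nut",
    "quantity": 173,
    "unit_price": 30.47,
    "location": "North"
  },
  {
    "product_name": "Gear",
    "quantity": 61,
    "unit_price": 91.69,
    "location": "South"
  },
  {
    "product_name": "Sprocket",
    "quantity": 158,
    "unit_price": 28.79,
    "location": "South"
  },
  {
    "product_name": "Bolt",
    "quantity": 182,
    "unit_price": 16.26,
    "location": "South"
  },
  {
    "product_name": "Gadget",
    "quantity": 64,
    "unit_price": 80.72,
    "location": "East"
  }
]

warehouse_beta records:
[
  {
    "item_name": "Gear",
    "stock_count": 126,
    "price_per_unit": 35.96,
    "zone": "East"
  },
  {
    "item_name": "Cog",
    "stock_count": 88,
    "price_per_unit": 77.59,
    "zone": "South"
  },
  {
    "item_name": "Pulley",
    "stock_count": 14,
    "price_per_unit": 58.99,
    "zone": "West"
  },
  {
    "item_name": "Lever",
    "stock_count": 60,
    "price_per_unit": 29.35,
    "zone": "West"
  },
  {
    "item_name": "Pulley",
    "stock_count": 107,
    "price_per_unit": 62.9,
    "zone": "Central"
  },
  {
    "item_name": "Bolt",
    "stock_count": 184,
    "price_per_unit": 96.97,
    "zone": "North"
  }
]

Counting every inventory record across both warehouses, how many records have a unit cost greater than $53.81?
6

Schema mapping: "unit_price" (warehouse_alpha) = "price_per_unit" (warehouse_beta) = unit cost

Records > $53.81 in warehouse_alpha: 2
Records > $53.81 in warehouse_beta: 4

Total count: 2 + 4 = 6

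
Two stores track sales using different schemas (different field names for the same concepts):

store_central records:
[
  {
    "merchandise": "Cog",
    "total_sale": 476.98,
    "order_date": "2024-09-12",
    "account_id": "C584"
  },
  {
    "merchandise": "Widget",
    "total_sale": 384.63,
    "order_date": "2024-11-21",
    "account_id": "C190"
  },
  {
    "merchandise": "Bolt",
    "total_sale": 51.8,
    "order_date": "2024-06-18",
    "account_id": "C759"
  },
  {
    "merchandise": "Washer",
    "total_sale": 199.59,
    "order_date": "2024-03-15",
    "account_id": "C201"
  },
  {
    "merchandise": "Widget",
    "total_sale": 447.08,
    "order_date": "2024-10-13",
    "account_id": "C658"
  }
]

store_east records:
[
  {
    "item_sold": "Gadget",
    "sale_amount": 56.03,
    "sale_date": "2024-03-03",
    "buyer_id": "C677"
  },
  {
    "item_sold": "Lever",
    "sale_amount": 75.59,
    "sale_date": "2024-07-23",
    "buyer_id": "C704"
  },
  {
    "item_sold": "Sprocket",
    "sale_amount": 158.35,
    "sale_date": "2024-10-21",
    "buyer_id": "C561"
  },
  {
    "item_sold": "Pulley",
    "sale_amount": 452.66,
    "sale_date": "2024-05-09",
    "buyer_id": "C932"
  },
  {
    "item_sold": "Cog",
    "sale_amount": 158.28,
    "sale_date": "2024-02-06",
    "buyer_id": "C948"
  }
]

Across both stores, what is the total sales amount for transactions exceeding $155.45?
2277.57

Schema mapping: "total_sale" (store_central) = "sale_amount" (store_east) = sale amount

Sum of sales > $155.45 in store_central: 1508.28
Sum of sales > $155.45 in store_east: 769.29

Total: 1508.28 + 769.29 = 2277.57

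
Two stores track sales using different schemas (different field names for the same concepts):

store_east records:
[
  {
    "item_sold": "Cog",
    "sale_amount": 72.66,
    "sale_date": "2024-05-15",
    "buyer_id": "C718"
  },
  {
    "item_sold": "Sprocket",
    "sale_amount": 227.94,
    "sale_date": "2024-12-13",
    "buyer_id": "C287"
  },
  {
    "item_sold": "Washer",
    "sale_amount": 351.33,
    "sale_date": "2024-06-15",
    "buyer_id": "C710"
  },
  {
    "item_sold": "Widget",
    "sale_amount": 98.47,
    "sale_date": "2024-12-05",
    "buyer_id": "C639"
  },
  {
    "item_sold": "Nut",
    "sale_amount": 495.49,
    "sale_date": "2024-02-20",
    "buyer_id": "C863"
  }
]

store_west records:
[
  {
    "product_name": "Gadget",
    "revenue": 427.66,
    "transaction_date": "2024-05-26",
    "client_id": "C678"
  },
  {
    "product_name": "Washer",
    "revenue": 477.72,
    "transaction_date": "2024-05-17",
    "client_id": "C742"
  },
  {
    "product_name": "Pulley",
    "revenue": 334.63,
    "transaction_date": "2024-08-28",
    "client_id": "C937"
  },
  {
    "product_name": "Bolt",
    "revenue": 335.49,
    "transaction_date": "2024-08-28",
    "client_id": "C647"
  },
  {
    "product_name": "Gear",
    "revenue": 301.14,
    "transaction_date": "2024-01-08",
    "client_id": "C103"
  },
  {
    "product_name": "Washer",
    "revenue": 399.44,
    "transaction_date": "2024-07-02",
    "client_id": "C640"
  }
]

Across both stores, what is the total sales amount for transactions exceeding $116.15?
3350.84

Schema mapping: "sale_amount" (store_east) = "revenue" (store_west) = sale amount

Sum of sales > $116.15 in store_east: 1074.76
Sum of sales > $116.15 in store_west: 2276.08

Total: 1074.76 + 2276.08 = 3350.84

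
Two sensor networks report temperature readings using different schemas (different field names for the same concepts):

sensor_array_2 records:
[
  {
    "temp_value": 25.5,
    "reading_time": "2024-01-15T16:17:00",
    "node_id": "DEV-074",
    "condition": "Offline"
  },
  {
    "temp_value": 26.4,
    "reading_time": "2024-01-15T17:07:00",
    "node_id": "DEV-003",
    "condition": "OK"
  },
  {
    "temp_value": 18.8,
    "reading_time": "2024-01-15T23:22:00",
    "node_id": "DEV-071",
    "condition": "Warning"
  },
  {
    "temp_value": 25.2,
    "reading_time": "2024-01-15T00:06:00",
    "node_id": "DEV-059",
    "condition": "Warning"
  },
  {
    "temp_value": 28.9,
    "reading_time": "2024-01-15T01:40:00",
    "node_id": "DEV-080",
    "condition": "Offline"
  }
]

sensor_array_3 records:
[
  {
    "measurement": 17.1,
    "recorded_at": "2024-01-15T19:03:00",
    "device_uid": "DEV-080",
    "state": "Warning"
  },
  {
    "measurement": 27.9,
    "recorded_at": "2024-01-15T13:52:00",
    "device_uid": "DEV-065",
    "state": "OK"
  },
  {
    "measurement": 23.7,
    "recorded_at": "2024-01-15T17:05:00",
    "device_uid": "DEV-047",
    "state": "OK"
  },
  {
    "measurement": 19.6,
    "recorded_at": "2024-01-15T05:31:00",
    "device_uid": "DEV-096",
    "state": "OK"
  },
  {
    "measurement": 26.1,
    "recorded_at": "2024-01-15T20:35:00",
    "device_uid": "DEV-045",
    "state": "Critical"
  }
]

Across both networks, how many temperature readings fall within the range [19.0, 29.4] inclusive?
8

Schema mapping: "temp_value" (sensor_array_2) = "measurement" (sensor_array_3) = temperature

Readings in [19.0, 29.4] from sensor_array_2: 4
Readings in [19.0, 29.4] from sensor_array_3: 4

Total count: 4 + 4 = 8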